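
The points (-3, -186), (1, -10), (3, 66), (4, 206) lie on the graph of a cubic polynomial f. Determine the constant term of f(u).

Write f(u) = au^3 + bu^2 + cu + d. Substituting each data point gives a linear system:
  -27a + 9b - 3c + d = -186
  a + b + c + d = -10
  27a + 9b + 3c + d = 66
  64a + 16b + 4c + d = 206
Solving the system yields a = 5, b = -6, c = -3, d = -6.
So f(u) = 5u^3 - 6u^2 - 3u - 6.
The constant term is -6.

-6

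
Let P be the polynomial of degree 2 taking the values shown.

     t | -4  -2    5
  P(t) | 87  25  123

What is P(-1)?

9

Write P(t) = at^2 + bt + c. Substituting each data point gives a linear system:
  16a - 4b + c = 87
  4a - 2b + c = 25
  25a + 5b + c = 123
Solving the system yields a = 5, b = -1, c = 3.
So P(t) = 5t^2 - t + 3.
Then P(-1) = 9.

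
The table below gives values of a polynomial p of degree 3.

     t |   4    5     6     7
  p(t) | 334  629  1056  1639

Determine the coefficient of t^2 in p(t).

Write p(t) = at^3 + bt^2 + ct + d. Substituting each data point gives a linear system:
  64a + 16b + 4c + d = 334
  125a + 25b + 5c + d = 629
  216a + 36b + 6c + d = 1056
  343a + 49b + 7c + d = 1639
Solving the system yields a = 4, b = 6, c = -3, d = -6.
So p(t) = 4t^3 + 6t^2 - 3t - 6.
The coefficient of t^2 is 6.

6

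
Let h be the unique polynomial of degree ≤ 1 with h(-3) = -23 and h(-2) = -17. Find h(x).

h(x) = 6x - 5

Write h(x) = ax + b. Substituting each data point gives a linear system:
  -3a + b = -23
  -2a + b = -17
Solving the system yields a = 6, b = -5.
So h(x) = 6x - 5.
Check: h(-2) = -17. ✓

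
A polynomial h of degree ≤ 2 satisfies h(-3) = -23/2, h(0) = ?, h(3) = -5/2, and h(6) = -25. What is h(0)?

2

The 3 known points determine the degree-2 polynomial uniquely.
Write h(x) = ax^2 + bx + c. Substituting each data point gives a linear system:
  9a - 3b + c = -23/2
  9a + 3b + c = -5/2
  36a + 6b + c = -25
Solving the system yields a = -1, b = 3/2, c = 2.
So h(x) = -x² + (3/2)x + 2.
Then h(0) = 2.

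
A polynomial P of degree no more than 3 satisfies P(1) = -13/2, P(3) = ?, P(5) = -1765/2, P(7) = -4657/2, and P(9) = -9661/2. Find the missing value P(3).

On equispaced nodes a degree-3 polynomial has vanishing fourth forward difference, so
  P(1) - 4·P(3) + 6·P(5) - 4·P(7) + P(9) = 0.
Substituting the known values and solving for P(3):
  -4·P(3) = 818
  P(3) = -409/2.

-409/2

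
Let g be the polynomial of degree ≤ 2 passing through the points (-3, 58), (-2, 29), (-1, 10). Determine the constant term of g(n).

1

Write g(n) = an^2 + bn + c. Substituting each data point gives a linear system:
  9a - 3b + c = 58
  4a - 2b + c = 29
  a - b + c = 10
Solving the system yields a = 5, b = -4, c = 1.
So g(n) = 5n^2 - 4n + 1.
The constant term is 1.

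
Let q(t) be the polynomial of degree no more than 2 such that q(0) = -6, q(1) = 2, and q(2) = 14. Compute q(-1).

Using the Lagrange interpolation formula with nodes 0, 1, 2:
  L_0(t) = (t - 1)(t - 2) / 2
  L_1(t) = t(t - 2) / -1
  L_2(t) = t(t - 1) / 2
Then q(t) = -6·L_0(t) + 2·L_1(t) + 14·L_2(t).
Expanding and collecting terms gives q(t) = 2t^2 + 6t - 6.
Evaluating at t = -1: q(-1) = -10.

-10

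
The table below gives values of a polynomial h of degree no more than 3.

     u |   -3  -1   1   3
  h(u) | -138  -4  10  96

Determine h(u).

h(u) = 4u^3 - 3u^2 + 3u + 6

Write h(u) = au^3 + bu^2 + cu + d. Substituting each data point gives a linear system:
  -27a + 9b - 3c + d = -138
  -a + b - c + d = -4
  a + b + c + d = 10
  27a + 9b + 3c + d = 96
Solving the system yields a = 4, b = -3, c = 3, d = 6.
So h(u) = 4u³ - 3u² + 3u + 6.
Check: h(1) = 10. ✓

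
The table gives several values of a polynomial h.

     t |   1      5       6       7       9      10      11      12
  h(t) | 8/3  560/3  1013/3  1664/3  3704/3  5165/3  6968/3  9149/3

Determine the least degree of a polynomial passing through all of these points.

3

Divided differences on the nodes 1, 5, 6, 7, 9, 10, 11, 12:
  order 0: 8/3  560/3  1013/3  1664/3  3704/3  5165/3  6968/3  9149/3
  order 1: 46  151  217  340  487  601  727
  order 2: 21  33  41  49  57  63
  order 3: 2  2  2  2  2
  order 4: 0  0  0  0
  order 5: 0  0  0
  order 6: 0  0
  order 7: 0
The order-3 divided differences are all 2 (nonzero) and every higher order vanishes, so the data lies on a polynomial of degree exactly 3.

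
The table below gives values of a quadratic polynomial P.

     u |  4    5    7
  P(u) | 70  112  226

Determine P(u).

Using the Lagrange interpolation formula with nodes 4, 5, 7:
  L_0(u) = (u - 5)(u - 7) / 3
  L_1(u) = (u - 4)(u - 7) / -2
  L_2(u) = (u - 4)(u - 5) / 6
Then P(u) = 70·L_0(u) + 112·L_1(u) + 226·L_2(u).
Expanding and collecting terms gives P(u) = 5u^2 - 3u + 2.
Check: P(4) = 70. ✓

P(u) = 5u^2 - 3u + 2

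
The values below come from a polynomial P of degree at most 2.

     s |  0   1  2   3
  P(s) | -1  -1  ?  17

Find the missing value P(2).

The 3 known points determine the degree-2 polynomial uniquely.
Write P(s) = as^2 + bs + c. Substituting each data point gives a linear system:
  c = -1
  a + b + c = -1
  9a + 3b + c = 17
Solving the system yields a = 3, b = -3, c = -1.
So P(s) = 3s^2 - 3s - 1.
Then P(2) = 5.

5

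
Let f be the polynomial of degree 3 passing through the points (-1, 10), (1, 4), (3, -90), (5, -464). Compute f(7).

-1310

Using the Lagrange interpolation formula with nodes -1, 1, 3, 5:
  L_0(n) = (n - 1)(n - 3)(n - 5) / -48
  L_1(n) = (n + 1)(n - 3)(n - 5) / 16
  L_2(n) = (n + 1)(n - 1)(n - 5) / -16
  L_3(n) = (n + 1)(n - 1)(n - 3) / 48
Then f(n) = 10·L_0(n) + 4·L_1(n) - 90·L_2(n) - 464·L_3(n).
Expanding and collecting terms gives f(n) = -4n³ + n² + n + 6.
Evaluating at n = 7: f(7) = -1310.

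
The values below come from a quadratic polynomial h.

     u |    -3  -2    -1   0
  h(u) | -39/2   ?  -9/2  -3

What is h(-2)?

On equispaced nodes a degree-2 polynomial has vanishing third forward difference, so
  - h(-3) + 3·h(-2) - 3·h(-1) + h(0) = 0.
Substituting the known values and solving for h(-2):
  3·h(-2) = -30
  h(-2) = -10.

-10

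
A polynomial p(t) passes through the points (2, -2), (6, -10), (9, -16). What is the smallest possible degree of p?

1

Divided differences on the nodes 2, 6, 9:
  order 0: -2  -10  -16
  order 1: -2  -2
  order 2: 0
The order-1 divided differences are all -2 (nonzero) and every higher order vanishes, so the data lies on a polynomial of degree exactly 1.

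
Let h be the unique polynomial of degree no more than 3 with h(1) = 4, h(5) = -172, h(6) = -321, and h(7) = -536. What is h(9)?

-1212

Write h(t) = at^3 + bt^2 + ct + d. Substituting each data point gives a linear system:
  a + b + c + d = 4
  125a + 25b + 5c + d = -172
  216a + 36b + 6c + d = -321
  343a + 49b + 7c + d = -536
Solving the system yields a = -2, b = 3, c = 0, d = 3.
So h(t) = -2t³ + 3t² + 3.
Then h(9) = -1212.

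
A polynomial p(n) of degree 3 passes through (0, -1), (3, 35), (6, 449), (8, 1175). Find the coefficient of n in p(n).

Write p(n) = an^3 + bn^2 + cn + d. Substituting each data point gives a linear system:
  d = -1
  27a + 9b + 3c + d = 35
  216a + 36b + 6c + d = 449
  512a + 64b + 8c + d = 1175
Solving the system yields a = 3, b = -6, c = 3, d = -1.
So p(n) = 3n^3 - 6n^2 + 3n - 1.
The coefficient of n is 3.

3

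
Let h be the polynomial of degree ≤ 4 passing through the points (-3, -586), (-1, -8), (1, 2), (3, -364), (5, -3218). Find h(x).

h(x) = -6x^4 + 4x^3 + x^2 + x + 2

Write h(x) = ax^4 + bx^3 + cx^2 + dx + e. Substituting each data point gives a linear system:
  81a - 27b + 9c - 3d + e = -586
  a - b + c - d + e = -8
  a + b + c + d + e = 2
  81a + 27b + 9c + 3d + e = -364
  625a + 125b + 25c + 5d + e = -3218
Solving the system yields a = -6, b = 4, c = 1, d = 1, e = 2.
So h(x) = -6x^4 + 4x^3 + x^2 + x + 2.
Check: h(-3) = -586. ✓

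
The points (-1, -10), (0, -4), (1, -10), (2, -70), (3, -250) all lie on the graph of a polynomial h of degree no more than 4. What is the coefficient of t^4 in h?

-1

Write h(t) = at^4 + bt^3 + ct^2 + dt + e. Substituting each data point gives a linear system:
  a - b + c - d + e = -10
  e = -4
  a + b + c + d + e = -10
  16a + 8b + 4c + 2d + e = -70
  81a + 27b + 9c + 3d + e = -250
Solving the system yields a = -1, b = -5, c = -5, d = 5, e = -4.
So h(t) = -t^4 - 5t^3 - 5t^2 + 5t - 4.
The leading coefficient is -1.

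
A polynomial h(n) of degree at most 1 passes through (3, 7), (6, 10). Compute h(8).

Using the Lagrange interpolation formula with nodes 3, 6:
  L_0(n) = (n - 6) / -3
  L_1(n) = (n - 3) / 3
Then h(n) = 7·L_0(n) + 10·L_1(n).
Expanding and collecting terms gives h(n) = n + 4.
Evaluating at n = 8: h(8) = 12.

12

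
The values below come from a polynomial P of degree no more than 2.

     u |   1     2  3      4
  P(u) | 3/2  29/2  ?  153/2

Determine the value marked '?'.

The 3 known points determine the degree-2 polynomial uniquely.
Write P(u) = au^2 + bu + c. Substituting each data point gives a linear system:
  a + b + c = 3/2
  4a + 2b + c = 29/2
  16a + 4b + c = 153/2
Solving the system yields a = 6, b = -5, c = 1/2.
So P(u) = 6u^2 - 5u + 1/2.
Then P(3) = 79/2.

79/2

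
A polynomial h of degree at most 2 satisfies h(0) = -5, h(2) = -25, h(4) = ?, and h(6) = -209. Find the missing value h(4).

-93

The 3 known points determine the degree-2 polynomial uniquely.
Write h(s) = as^2 + bs + c. Substituting each data point gives a linear system:
  c = -5
  4a + 2b + c = -25
  36a + 6b + c = -209
Solving the system yields a = -6, b = 2, c = -5.
So h(s) = -6s^2 + 2s - 5.
Then h(4) = -93.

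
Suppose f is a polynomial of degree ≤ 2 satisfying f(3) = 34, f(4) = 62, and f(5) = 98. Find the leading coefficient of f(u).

Write f(u) = au^2 + bu + c. Substituting each data point gives a linear system:
  9a + 3b + c = 34
  16a + 4b + c = 62
  25a + 5b + c = 98
Solving the system yields a = 4, b = 0, c = -2.
So f(u) = 4u^2 - 2.
The leading coefficient is 4.

4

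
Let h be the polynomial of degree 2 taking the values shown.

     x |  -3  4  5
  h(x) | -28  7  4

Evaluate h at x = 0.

-1

Using the Lagrange interpolation formula with nodes -3, 4, 5:
  L_0(x) = (x - 4)(x - 5) / 56
  L_1(x) = (x + 3)(x - 5) / -7
  L_2(x) = (x + 3)(x - 4) / 8
Then h(x) = -28·L_0(x) + 7·L_1(x) + 4·L_2(x).
Expanding and collecting terms gives h(x) = -x^2 + 6x - 1.
Evaluating at x = 0: h(0) = -1.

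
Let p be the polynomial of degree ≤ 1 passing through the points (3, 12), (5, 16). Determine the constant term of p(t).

Write p(t) = at + b. Substituting each data point gives a linear system:
  3a + b = 12
  5a + b = 16
Solving the system yields a = 2, b = 6.
So p(t) = 2t + 6.
The constant term is 6.

6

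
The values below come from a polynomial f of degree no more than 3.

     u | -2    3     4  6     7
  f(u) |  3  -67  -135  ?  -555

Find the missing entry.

The 4 known points determine the degree-3 polynomial uniquely.
Write f(u) = au^3 + bu^2 + cu + d. Substituting each data point gives a linear system:
  -8a + 4b - 2c + d = 3
  27a + 9b + 3c + d = -67
  64a + 16b + 4c + d = -135
  343a + 49b + 7c + d = -555
Solving the system yields a = -1, b = -4, c = -3, d = 5.
So f(u) = -u^3 - 4u^2 - 3u + 5.
Then f(6) = -373.

-373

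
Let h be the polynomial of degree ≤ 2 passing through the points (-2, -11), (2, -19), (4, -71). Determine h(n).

h(n) = -4n^2 - 2n + 1

Write h(n) = an^2 + bn + c. Substituting each data point gives a linear system:
  4a - 2b + c = -11
  4a + 2b + c = -19
  16a + 4b + c = -71
Solving the system yields a = -4, b = -2, c = 1.
So h(n) = -4n² - 2n + 1.
Check: h(-2) = -11. ✓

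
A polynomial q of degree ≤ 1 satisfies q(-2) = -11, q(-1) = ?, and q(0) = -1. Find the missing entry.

On equispaced nodes a degree-1 polynomial has vanishing second forward difference, so
  q(-2) - 2·q(-1) + q(0) = 0.
Substituting the known values and solving for q(-1):
  -2·q(-1) = 12
  q(-1) = -6.

-6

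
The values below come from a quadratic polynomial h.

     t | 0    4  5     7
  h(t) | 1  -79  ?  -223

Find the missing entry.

The 3 known points determine the degree-2 polynomial uniquely.
Write h(t) = at^2 + bt + c. Substituting each data point gives a linear system:
  c = 1
  16a + 4b + c = -79
  49a + 7b + c = -223
Solving the system yields a = -4, b = -4, c = 1.
So h(t) = -4t² - 4t + 1.
Then h(5) = -119.

-119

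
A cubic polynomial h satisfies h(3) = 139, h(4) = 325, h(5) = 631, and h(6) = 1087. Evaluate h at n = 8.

2569

Using the Lagrange interpolation formula with nodes 3, 4, 5, 6:
  L_0(n) = (n - 4)(n - 5)(n - 6) / -6
  L_1(n) = (n - 3)(n - 5)(n - 6) / 2
  L_2(n) = (n - 3)(n - 4)(n - 6) / -2
  L_3(n) = (n - 3)(n - 4)(n - 5) / 6
Then h(n) = 139·L_0(n) + 325·L_1(n) + 631·L_2(n) + 1087·L_3(n).
Expanding and collecting terms gives h(n) = 5n^3 + n + 1.
Evaluating at n = 8: h(8) = 2569.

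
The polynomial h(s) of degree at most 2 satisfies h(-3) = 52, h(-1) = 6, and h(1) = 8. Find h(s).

Write h(s) = as^2 + bs + c. Substituting each data point gives a linear system:
  9a - 3b + c = 52
  a - b + c = 6
  a + b + c = 8
Solving the system yields a = 6, b = 1, c = 1.
So h(s) = 6s^2 + s + 1.
Check: h(1) = 8. ✓

h(s) = 6s^2 + s + 1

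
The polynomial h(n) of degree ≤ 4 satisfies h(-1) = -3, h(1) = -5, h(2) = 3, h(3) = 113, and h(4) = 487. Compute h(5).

1359

Using the Lagrange interpolation formula with nodes -1, 1, 2, 3, 4:
  L_0(n) = (n - 1)(n - 2)(n - 3)(n - 4) / 120
  L_1(n) = (n + 1)(n - 2)(n - 3)(n - 4) / -12
  L_2(n) = (n + 1)(n - 1)(n - 3)(n - 4) / 6
  L_3(n) = (n + 1)(n - 1)(n - 2)(n - 4) / -8
  L_4(n) = (n + 1)(n - 1)(n - 2)(n - 3) / 30
Then h(n) = -3·L_0(n) - 5·L_1(n) + 3·L_2(n) + 113·L_3(n) + 487·L_4(n).
Expanding and collecting terms gives h(n) = 3n^4 - 3n^3 - 6n^2 + 2n - 1.
Evaluating at n = 5: h(5) = 1359.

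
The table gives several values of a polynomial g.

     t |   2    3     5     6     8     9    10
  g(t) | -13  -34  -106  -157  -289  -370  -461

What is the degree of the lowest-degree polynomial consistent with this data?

Divided differences on the nodes 2, 3, 5, 6, 8, 9, 10:
  order 0: -13  -34  -106  -157  -289  -370  -461
  order 1: -21  -36  -51  -66  -81  -91
  order 2: -5  -5  -5  -5  -5
  order 3: 0  0  0  0
  order 4: 0  0  0
  order 5: 0  0
  order 6: 0
The order-2 divided differences are all -5 (nonzero) and every higher order vanishes, so the data lies on a polynomial of degree exactly 2.

2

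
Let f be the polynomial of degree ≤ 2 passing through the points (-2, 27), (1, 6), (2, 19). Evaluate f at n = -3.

Write f(n) = an^2 + bn + c. Substituting each data point gives a linear system:
  4a - 2b + c = 27
  a + b + c = 6
  4a + 2b + c = 19
Solving the system yields a = 5, b = -2, c = 3.
So f(n) = 5n² - 2n + 3.
Then f(-3) = 54.

54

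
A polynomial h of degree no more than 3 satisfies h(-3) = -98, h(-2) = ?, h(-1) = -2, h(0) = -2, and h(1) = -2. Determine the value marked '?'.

The 4 known points determine the degree-3 polynomial uniquely.
Write h(n) = an^3 + bn^2 + cn + d. Substituting each data point gives a linear system:
  -27a + 9b - 3c + d = -98
  -a + b - c + d = -2
  d = -2
  a + b + c + d = -2
Solving the system yields a = 4, b = 0, c = -4, d = -2.
So h(n) = 4n^3 - 4n - 2.
Then h(-2) = -26.

-26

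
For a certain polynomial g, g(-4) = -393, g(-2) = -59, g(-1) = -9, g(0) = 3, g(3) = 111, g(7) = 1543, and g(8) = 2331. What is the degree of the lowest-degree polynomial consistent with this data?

Divided differences on the nodes -4, -2, -1, 0, 3, 7, 8:
  order 0: -393  -59  -9  3  111  1543  2331
  order 1: 167  50  12  36  358  788
  order 2: -39  -19  6  46  86
  order 3: 5  5  5  5
  order 4: 0  0  0
  order 5: 0  0
  order 6: 0
The order-3 divided differences are all 5 (nonzero) and every higher order vanishes, so the data lies on a polynomial of degree exactly 3.

3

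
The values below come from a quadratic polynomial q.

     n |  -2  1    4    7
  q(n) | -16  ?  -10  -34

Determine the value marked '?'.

On equispaced nodes a degree-2 polynomial has vanishing third forward difference, so
  - q(-2) + 3·q(1) - 3·q(4) + q(7) = 0.
Substituting the known values and solving for q(1):
  3·q(1) = -12
  q(1) = -4.

-4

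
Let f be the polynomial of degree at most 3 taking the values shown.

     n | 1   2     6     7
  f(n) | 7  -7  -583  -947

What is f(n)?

f(n) = -3n^3 + n^2 + 4n + 5

Write f(n) = an^3 + bn^2 + cn + d. Substituting each data point gives a linear system:
  a + b + c + d = 7
  8a + 4b + 2c + d = -7
  216a + 36b + 6c + d = -583
  343a + 49b + 7c + d = -947
Solving the system yields a = -3, b = 1, c = 4, d = 5.
So f(n) = -3n^3 + n^2 + 4n + 5.
Check: f(1) = 7. ✓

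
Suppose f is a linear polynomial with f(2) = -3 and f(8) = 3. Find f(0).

-5

Using the Lagrange interpolation formula with nodes 2, 8:
  L_0(n) = (n - 8) / -6
  L_1(n) = (n - 2) / 6
Then f(n) = -3·L_0(n) + 3·L_1(n).
Expanding and collecting terms gives f(n) = n - 5.
Evaluating at n = 0: f(0) = -5.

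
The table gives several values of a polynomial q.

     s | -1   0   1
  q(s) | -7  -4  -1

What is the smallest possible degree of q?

Forward differences of the values at s = -1, 0, 1:
  q  : -7  -4  -1
  Δ  : 3  3
  Δ^2: 0
The first differences are constant (3) and nonzero, while all higher differences vanish, so the minimal degree is 1.

1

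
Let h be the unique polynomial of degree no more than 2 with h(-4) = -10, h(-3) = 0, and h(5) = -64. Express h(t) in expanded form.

Write h(t) = at^2 + bt + c. Substituting each data point gives a linear system:
  16a - 4b + c = -10
  9a - 3b + c = 0
  25a + 5b + c = -64
Solving the system yields a = -2, b = -4, c = 6.
So h(t) = -2t² - 4t + 6.
Check: h(-3) = 0. ✓

h(t) = -2t^2 - 4t + 6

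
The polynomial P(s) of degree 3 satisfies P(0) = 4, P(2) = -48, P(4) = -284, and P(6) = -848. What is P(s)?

Write P(s) = as^3 + bs^2 + cs + d. Substituting each data point gives a linear system:
  d = 4
  8a + 4b + 2c + d = -48
  64a + 16b + 4c + d = -284
  216a + 36b + 6c + d = -848
Solving the system yields a = -3, b = -5, c = -4, d = 4.
So P(s) = -3s^3 - 5s^2 - 4s + 4.
Check: P(0) = 4. ✓

P(s) = -3s^3 - 5s^2 - 4s + 4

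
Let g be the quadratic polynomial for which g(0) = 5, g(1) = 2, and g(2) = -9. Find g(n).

Using the Lagrange interpolation formula with nodes 0, 1, 2:
  L_0(n) = (n - 1)(n - 2) / 2
  L_1(n) = n(n - 2) / -1
  L_2(n) = n(n - 1) / 2
Then g(n) = 5·L_0(n) + 2·L_1(n) - 9·L_2(n).
Expanding and collecting terms gives g(n) = -4n² + n + 5.
Check: g(2) = -9. ✓

g(n) = -4n^2 + n + 5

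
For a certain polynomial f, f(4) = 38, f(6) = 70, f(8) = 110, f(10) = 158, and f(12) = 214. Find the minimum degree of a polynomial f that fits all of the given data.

Forward differences of the values at n = 4, 6, 8, 10, 12:
  f  : 38  70  110  158  214
  Δ  : 32  40  48  56
  Δ^2: 8  8  8
  Δ^3: 0  0
  Δ^4: 0
The second differences are constant (8) and nonzero, while all higher differences vanish, so the minimal degree is 2.

2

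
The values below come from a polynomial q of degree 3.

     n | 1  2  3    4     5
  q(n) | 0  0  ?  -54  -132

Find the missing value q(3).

-14

The 4 known points determine the degree-3 polynomial uniquely.
Write q(n) = an^3 + bn^2 + cn + d. Substituting each data point gives a linear system:
  a + b + c + d = 0
  8a + 4b + 2c + d = 0
  64a + 16b + 4c + d = -54
  125a + 25b + 5c + d = -132
Solving the system yields a = -2, b = 5, c = -1, d = -2.
So q(n) = -2n³ + 5n² - n - 2.
Then q(3) = -14.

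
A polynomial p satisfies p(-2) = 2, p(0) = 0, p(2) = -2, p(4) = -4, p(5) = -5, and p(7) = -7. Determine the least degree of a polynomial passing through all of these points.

1

Divided differences on the nodes -2, 0, 2, 4, 5, 7:
  order 0: 2  0  -2  -4  -5  -7
  order 1: -1  -1  -1  -1  -1
  order 2: 0  0  0  0
  order 3: 0  0  0
  order 4: 0  0
  order 5: 0
The order-1 divided differences are all -1 (nonzero) and every higher order vanishes, so the data lies on a polynomial of degree exactly 1.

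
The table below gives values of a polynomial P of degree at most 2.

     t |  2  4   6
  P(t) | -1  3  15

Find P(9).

Write P(t) = at^2 + bt + c. Substituting each data point gives a linear system:
  4a + 2b + c = -1
  16a + 4b + c = 3
  36a + 6b + c = 15
Solving the system yields a = 1, b = -4, c = 3.
So P(t) = t² - 4t + 3.
Then P(9) = 48.

48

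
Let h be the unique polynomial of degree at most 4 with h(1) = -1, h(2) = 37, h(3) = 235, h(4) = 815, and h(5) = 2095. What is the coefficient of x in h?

Write h(x) = ax^4 + bx^3 + cx^2 + dx + e. Substituting each data point gives a linear system:
  a + b + c + d + e = -1
  16a + 8b + 4c + 2d + e = 37
  81a + 27b + 9c + 3d + e = 235
  256a + 64b + 16c + 4d + e = 815
  625a + 125b + 25c + 5d + e = 2095
Solving the system yields a = 4, b = -3, c = -2, d = 5, e = -5.
So h(x) = 4x⁴ - 3x³ - 2x² + 5x - 5.
The coefficient of x is 5.

5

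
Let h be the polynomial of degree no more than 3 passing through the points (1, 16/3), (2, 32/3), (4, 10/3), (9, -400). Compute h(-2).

Write h(t) = at^3 + bt^2 + ct + d. Substituting each data point gives a linear system:
  a + b + c + d = 16/3
  8a + 4b + 2c + d = 32/3
  64a + 16b + 4c + d = 10/3
  729a + 81b + 9c + d = -400
Solving the system yields a = -1, b = 4, c = 1/3, d = 2.
So h(t) = -t^3 + 4t^2 + (1/3)t + 2.
Then h(-2) = 76/3.

76/3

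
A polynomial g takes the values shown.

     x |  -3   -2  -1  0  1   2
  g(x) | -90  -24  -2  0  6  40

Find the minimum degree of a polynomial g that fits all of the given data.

3

Forward differences of the values at x = -3, -2, -1, 0, 1, 2:
  g  : -90  -24  -2  0  6  40
  Δ  : 66  22  2  6  34
  Δ^2: -44  -20  4  28
  Δ^3: 24  24  24
  Δ^4: 0  0
  Δ^5: 0
The third differences are constant (24) and nonzero, while all higher differences vanish, so the minimal degree is 3.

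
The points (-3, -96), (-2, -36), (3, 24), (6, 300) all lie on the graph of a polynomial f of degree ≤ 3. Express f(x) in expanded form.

Write f(x) = ax^3 + bx^2 + cx + d. Substituting each data point gives a linear system:
  -27a + 9b - 3c + d = -96
  -8a + 4b - 2c + d = -36
  27a + 9b + 3c + d = 24
  216a + 36b + 6c + d = 300
Solving the system yields a = 2, b = -4, c = 2, d = 0.
So f(x) = 2x^3 - 4x^2 + 2x.
Check: f(3) = 24. ✓

f(x) = 2x^3 - 4x^2 + 2x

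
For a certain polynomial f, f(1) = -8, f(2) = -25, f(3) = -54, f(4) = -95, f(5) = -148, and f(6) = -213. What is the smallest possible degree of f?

2

Forward differences of the values at n = 1, 2, 3, 4, 5, 6:
  f  : -8  -25  -54  -95  -148  -213
  Δ  : -17  -29  -41  -53  -65
  Δ^2: -12  -12  -12  -12
  Δ^3: 0  0  0
  Δ^4: 0  0
  Δ^5: 0
The second differences are constant (-12) and nonzero, while all higher differences vanish, so the minimal degree is 2.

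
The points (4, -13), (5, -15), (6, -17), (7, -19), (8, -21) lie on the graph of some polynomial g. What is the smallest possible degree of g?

1

Forward differences of the values at n = 4, 5, 6, 7, 8:
  g  : -13  -15  -17  -19  -21
  Δ  : -2  -2  -2  -2
  Δ^2: 0  0  0
  Δ^3: 0  0
  Δ^4: 0
The first differences are constant (-2) and nonzero, while all higher differences vanish, so the minimal degree is 1.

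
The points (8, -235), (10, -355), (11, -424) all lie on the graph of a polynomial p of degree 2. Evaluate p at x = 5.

-100

Write p(x) = ax^2 + bx + c. Substituting each data point gives a linear system:
  64a + 8b + c = -235
  100a + 10b + c = -355
  121a + 11b + c = -424
Solving the system yields a = -3, b = -6, c = 5.
So p(x) = -3x^2 - 6x + 5.
Then p(5) = -100.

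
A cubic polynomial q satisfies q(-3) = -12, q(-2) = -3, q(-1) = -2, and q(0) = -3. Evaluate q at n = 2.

13

Forward differences of the values at n = -3, -2, -1, 0:
  q  : -12  -3  -2  -3
  Δ  : 9  1  -1
  Δ^2: -8  -2
  Δ^3: 6
The third differences are constant, confirming degree 3.
Interpolating (Newton forward form) and evaluating at n = 2 gives q(2) = 13.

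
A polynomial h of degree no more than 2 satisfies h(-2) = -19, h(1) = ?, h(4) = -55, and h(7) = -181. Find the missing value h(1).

-1

On equispaced nodes a degree-2 polynomial has vanishing third forward difference, so
  - h(-2) + 3·h(1) - 3·h(4) + h(7) = 0.
Substituting the known values and solving for h(1):
  3·h(1) = -3
  h(1) = -1.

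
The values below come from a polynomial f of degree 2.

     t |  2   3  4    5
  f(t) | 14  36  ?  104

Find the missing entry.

66

On equispaced nodes a degree-2 polynomial has vanishing third forward difference, so
  - f(2) + 3·f(3) - 3·f(4) + f(5) = 0.
Substituting the known values and solving for f(4):
  -3·f(4) = -198
  f(4) = 66.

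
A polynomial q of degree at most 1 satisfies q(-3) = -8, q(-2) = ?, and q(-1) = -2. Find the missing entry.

-5

On equispaced nodes a degree-1 polynomial has vanishing second forward difference, so
  q(-3) - 2·q(-2) + q(-1) = 0.
Substituting the known values and solving for q(-2):
  -2·q(-2) = 10
  q(-2) = -5.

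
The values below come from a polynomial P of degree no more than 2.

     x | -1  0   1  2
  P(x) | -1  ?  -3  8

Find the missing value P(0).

-6

The 3 known points determine the degree-2 polynomial uniquely.
Write P(x) = ax^2 + bx + c. Substituting each data point gives a linear system:
  a - b + c = -1
  a + b + c = -3
  4a + 2b + c = 8
Solving the system yields a = 4, b = -1, c = -6.
So P(x) = 4x² - x - 6.
Then P(0) = -6.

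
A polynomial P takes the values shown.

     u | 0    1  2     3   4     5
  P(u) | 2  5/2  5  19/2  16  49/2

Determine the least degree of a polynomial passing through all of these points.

2

Forward differences of the values at u = 0, 1, 2, 3, 4, 5:
  P  : 2  5/2  5  19/2  16  49/2
  Δ  : 1/2  5/2  9/2  13/2  17/2
  Δ^2: 2  2  2  2
  Δ^3: 0  0  0
  Δ^4: 0  0
  Δ^5: 0
The second differences are constant (2) and nonzero, while all higher differences vanish, so the minimal degree is 2.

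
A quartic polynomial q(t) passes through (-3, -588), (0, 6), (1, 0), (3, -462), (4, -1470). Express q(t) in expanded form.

Write q(t) = at^4 + bt^3 + ct^2 + dt + e. Substituting each data point gives a linear system:
  81a - 27b + 9c - 3d + e = -588
  e = 6
  a + b + c + d + e = 0
  81a + 27b + 9c + 3d + e = -462
  256a + 64b + 16c + 4d + e = -1470
Solving the system yields a = -6, b = 2, c = -5, d = 3, e = 6.
So q(t) = -6t⁴ + 2t³ - 5t² + 3t + 6.
Check: q(0) = 6. ✓

q(t) = -6t^4 + 2t^3 - 5t^2 + 3t + 6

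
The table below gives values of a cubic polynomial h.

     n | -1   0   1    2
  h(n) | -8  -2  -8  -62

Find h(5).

-872

Using the Lagrange interpolation formula with nodes -1, 0, 1, 2:
  L_0(n) = n(n - 1)(n - 2) / -6
  L_1(n) = (n + 1)(n - 1)(n - 2) / 2
  L_2(n) = (n + 1)n(n - 2) / -2
  L_3(n) = (n + 1)n(n - 1) / 6
Then h(n) = -8·L_0(n) - 2·L_1(n) - 8·L_2(n) - 62·L_3(n).
Expanding and collecting terms gives h(n) = -6n³ - 6n² + 6n - 2.
Evaluating at n = 5: h(5) = -872.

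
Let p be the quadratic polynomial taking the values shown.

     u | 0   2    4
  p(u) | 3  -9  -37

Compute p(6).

-81

Forward differences of the values at u = 0, 2, 4:
  p  : 3  -9  -37
  Δ  : -12  -28
  Δ^2: -16
The second differences are constant, confirming degree 2.
Interpolating (Newton forward form) and evaluating at u = 6 gives p(6) = -81.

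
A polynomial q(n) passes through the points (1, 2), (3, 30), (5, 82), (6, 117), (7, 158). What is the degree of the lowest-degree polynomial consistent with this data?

2

Divided differences on the nodes 1, 3, 5, 6, 7:
  order 0: 2  30  82  117  158
  order 1: 14  26  35  41
  order 2: 3  3  3
  order 3: 0  0
  order 4: 0
The order-2 divided differences are all 3 (nonzero) and every higher order vanishes, so the data lies on a polynomial of degree exactly 2.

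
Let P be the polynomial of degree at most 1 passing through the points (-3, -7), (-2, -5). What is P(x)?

P(x) = 2x - 1

Write P(x) = ax + b. Substituting each data point gives a linear system:
  -3a + b = -7
  -2a + b = -5
Solving the system yields a = 2, b = -1.
So P(x) = 2x - 1.
Check: P(-3) = -7. ✓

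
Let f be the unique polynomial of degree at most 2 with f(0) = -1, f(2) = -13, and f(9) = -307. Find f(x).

Write f(x) = ax^2 + bx + c. Substituting each data point gives a linear system:
  c = -1
  4a + 2b + c = -13
  81a + 9b + c = -307
Solving the system yields a = -4, b = 2, c = -1.
So f(x) = -4x² + 2x - 1.
Check: f(0) = -1. ✓

f(x) = -4x^2 + 2x - 1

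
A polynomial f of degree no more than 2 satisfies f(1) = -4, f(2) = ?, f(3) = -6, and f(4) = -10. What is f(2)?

The 3 known points determine the degree-2 polynomial uniquely.
Write f(x) = ax^2 + bx + c. Substituting each data point gives a linear system:
  a + b + c = -4
  9a + 3b + c = -6
  16a + 4b + c = -10
Solving the system yields a = -1, b = 3, c = -6.
So f(x) = -x^2 + 3x - 6.
Then f(2) = -4.

-4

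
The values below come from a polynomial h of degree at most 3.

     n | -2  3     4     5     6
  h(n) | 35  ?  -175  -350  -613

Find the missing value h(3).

-70

The 4 known points determine the degree-3 polynomial uniquely.
Write h(n) = an^3 + bn^2 + cn + d. Substituting each data point gives a linear system:
  -8a + 4b - 2c + d = 35
  64a + 16b + 4c + d = -175
  125a + 25b + 5c + d = -350
  216a + 36b + 6c + d = -613
Solving the system yields a = -3, b = 1, c = -1, d = 5.
So h(n) = -3n³ + n² - n + 5.
Then h(3) = -70.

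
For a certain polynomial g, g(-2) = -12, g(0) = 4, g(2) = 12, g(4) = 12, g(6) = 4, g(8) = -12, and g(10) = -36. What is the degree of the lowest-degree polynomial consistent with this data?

2

Forward differences of the values at s = -2, 0, 2, 4, 6, 8, 10:
  g  : -12  4  12  12  4  -12  -36
  Δ  : 16  8  0  -8  -16  -24
  Δ^2: -8  -8  -8  -8  -8
  Δ^3: 0  0  0  0
  Δ^4: 0  0  0
  Δ^5: 0  0
  Δ^6: 0
The second differences are constant (-8) and nonzero, while all higher differences vanish, so the minimal degree is 2.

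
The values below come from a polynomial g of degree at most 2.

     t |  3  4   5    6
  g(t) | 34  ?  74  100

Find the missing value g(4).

On equispaced nodes a degree-2 polynomial has vanishing third forward difference, so
  - g(3) + 3·g(4) - 3·g(5) + g(6) = 0.
Substituting the known values and solving for g(4):
  3·g(4) = 156
  g(4) = 52.

52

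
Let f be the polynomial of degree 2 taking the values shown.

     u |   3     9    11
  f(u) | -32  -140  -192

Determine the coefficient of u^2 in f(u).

-1

Write f(u) = au^2 + bu + c. Substituting each data point gives a linear system:
  9a + 3b + c = -32
  81a + 9b + c = -140
  121a + 11b + c = -192
Solving the system yields a = -1, b = -6, c = -5.
So f(u) = -u^2 - 6u - 5.
The leading coefficient is -1.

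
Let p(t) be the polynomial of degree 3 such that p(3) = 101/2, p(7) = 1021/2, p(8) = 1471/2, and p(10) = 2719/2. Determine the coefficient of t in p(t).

-4

Write p(t) = at^3 + bt^2 + ct + d. Substituting each data point gives a linear system:
  27a + 9b + 3c + d = 101/2
  343a + 49b + 7c + d = 1021/2
  512a + 64b + 8c + d = 1471/2
  1000a + 100b + 10c + d = 2719/2
Solving the system yields a = 1, b = 4, c = -4, d = -1/2.
So p(t) = t³ + 4t² - 4t - 1/2.
The coefficient of t is -4.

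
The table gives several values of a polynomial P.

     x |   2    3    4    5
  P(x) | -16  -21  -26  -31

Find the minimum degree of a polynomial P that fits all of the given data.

1

Forward differences of the values at x = 2, 3, 4, 5:
  P  : -16  -21  -26  -31
  Δ  : -5  -5  -5
  Δ^2: 0  0
  Δ^3: 0
The first differences are constant (-5) and nonzero, while all higher differences vanish, so the minimal degree is 1.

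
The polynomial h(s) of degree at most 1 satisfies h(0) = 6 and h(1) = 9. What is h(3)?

Using the Lagrange interpolation formula with nodes 0, 1:
  L_0(s) = (s - 1) / -1
  L_1(s) = s / 1
Then h(s) = 6·L_0(s) + 9·L_1(s).
Expanding and collecting terms gives h(s) = 3s + 6.
Evaluating at s = 3: h(3) = 15.

15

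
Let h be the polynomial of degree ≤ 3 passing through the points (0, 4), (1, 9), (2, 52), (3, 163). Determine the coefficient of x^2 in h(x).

4

Write h(x) = ax^3 + bx^2 + cx + d. Substituting each data point gives a linear system:
  d = 4
  a + b + c + d = 9
  8a + 4b + 2c + d = 52
  27a + 9b + 3c + d = 163
Solving the system yields a = 5, b = 4, c = -4, d = 4.
So h(x) = 5x^3 + 4x^2 - 4x + 4.
The coefficient of x^2 is 4.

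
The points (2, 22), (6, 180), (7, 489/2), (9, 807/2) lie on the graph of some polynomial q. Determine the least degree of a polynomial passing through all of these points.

Divided differences on the nodes 2, 6, 7, 9:
  order 0: 22  180  489/2  807/2
  order 1: 79/2  129/2  159/2
  order 2: 5  5
  order 3: 0
The order-2 divided differences are all 5 (nonzero) and every higher order vanishes, so the data lies on a polynomial of degree exactly 2.

2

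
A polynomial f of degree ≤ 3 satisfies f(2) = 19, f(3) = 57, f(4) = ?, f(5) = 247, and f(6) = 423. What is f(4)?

On equispaced nodes a degree-3 polynomial has vanishing fourth forward difference, so
  f(2) - 4·f(3) + 6·f(4) - 4·f(5) + f(6) = 0.
Substituting the known values and solving for f(4):
  6·f(4) = 774
  f(4) = 129.

129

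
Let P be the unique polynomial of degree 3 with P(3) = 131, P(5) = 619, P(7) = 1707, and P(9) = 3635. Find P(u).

Using the Lagrange interpolation formula with nodes 3, 5, 7, 9:
  L_0(u) = (u - 5)(u - 7)(u - 9) / -48
  L_1(u) = (u - 3)(u - 7)(u - 9) / 16
  L_2(u) = (u - 3)(u - 5)(u - 9) / -16
  L_3(u) = (u - 3)(u - 5)(u - 7) / 48
Then P(u) = 131·L_0(u) + 619·L_1(u) + 1707·L_2(u) + 3635·L_3(u).
Expanding and collecting terms gives P(u) = 5u^3 - u - 1.
Check: P(7) = 1707. ✓

P(u) = 5u^3 - u - 1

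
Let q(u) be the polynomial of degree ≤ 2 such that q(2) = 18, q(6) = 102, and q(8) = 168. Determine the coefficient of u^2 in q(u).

2

Write q(u) = au^2 + bu + c. Substituting each data point gives a linear system:
  4a + 2b + c = 18
  36a + 6b + c = 102
  64a + 8b + c = 168
Solving the system yields a = 2, b = 5, c = 0.
So q(u) = 2u^2 + 5u.
The leading coefficient is 2.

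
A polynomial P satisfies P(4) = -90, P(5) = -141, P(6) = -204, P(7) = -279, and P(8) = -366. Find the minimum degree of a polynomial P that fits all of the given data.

Forward differences of the values at s = 4, 5, 6, 7, 8:
  P  : -90  -141  -204  -279  -366
  Δ  : -51  -63  -75  -87
  Δ^2: -12  -12  -12
  Δ^3: 0  0
  Δ^4: 0
The second differences are constant (-12) and nonzero, while all higher differences vanish, so the minimal degree is 2.

2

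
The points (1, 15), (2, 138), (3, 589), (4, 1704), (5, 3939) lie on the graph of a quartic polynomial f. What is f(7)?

Using the Lagrange interpolation formula with nodes 1, 2, 3, 4, 5:
  L_0(n) = (n - 2)(n - 3)(n - 4)(n - 5) / 24
  L_1(n) = (n - 1)(n - 3)(n - 4)(n - 5) / -6
  L_2(n) = (n - 1)(n - 2)(n - 4)(n - 5) / 4
  L_3(n) = (n - 1)(n - 2)(n - 3)(n - 5) / -6
  L_4(n) = (n - 1)(n - 2)(n - 3)(n - 4) / 24
Then f(n) = 15·L_0(n) + 138·L_1(n) + 589·L_2(n) + 1704·L_3(n) + 3939·L_4(n).
Expanding and collecting terms gives f(n) = 5n^4 + 6n^3 + 3n^2 - 3n + 4.
Evaluating at n = 7: f(7) = 14193.

14193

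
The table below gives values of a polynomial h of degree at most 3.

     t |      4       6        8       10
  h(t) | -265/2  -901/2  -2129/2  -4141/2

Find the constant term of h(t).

-1/2

Write h(t) = at^3 + bt^2 + ct + d. Substituting each data point gives a linear system:
  64a + 16b + 4c + d = -265/2
  216a + 36b + 6c + d = -901/2
  512a + 64b + 8c + d = -2129/2
  1000a + 100b + 10c + d = -4141/2
Solving the system yields a = -2, b = -1, c = 3, d = -1/2.
So h(t) = -2t^3 - t^2 + 3t - 1/2.
The constant term is -1/2.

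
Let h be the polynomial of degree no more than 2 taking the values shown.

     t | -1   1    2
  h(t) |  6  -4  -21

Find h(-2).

-1

Using the Lagrange interpolation formula with nodes -1, 1, 2:
  L_0(t) = (t - 1)(t - 2) / 6
  L_1(t) = (t + 1)(t - 2) / -2
  L_2(t) = (t + 1)(t - 1) / 3
Then h(t) = 6·L_0(t) - 4·L_1(t) - 21·L_2(t).
Expanding and collecting terms gives h(t) = -4t^2 - 5t + 5.
Evaluating at t = -2: h(-2) = -1.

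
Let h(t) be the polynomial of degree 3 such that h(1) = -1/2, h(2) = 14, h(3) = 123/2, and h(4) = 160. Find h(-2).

-26

Write h(t) = at^3 + bt^2 + ct + d. Substituting each data point gives a linear system:
  a + b + c + d = -1/2
  8a + 4b + 2c + d = 14
  27a + 9b + 3c + d = 123/2
  64a + 16b + 4c + d = 160
Solving the system yields a = 3, b = -3/2, c = -2, d = 0.
So h(t) = 3t^3 - (3/2)t^2 - 2t.
Then h(-2) = -26.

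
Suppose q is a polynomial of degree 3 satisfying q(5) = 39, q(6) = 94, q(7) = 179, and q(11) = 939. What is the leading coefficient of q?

Write q(s) = as^3 + bs^2 + cs + d. Substituting each data point gives a linear system:
  125a + 25b + 5c + d = 39
  216a + 36b + 6c + d = 94
  343a + 49b + 7c + d = 179
  1331a + 121b + 11c + d = 939
Solving the system yields a = 1, b = -3, c = -3, d = 4.
So q(s) = s^3 - 3s^2 - 3s + 4.
The leading coefficient is 1.

1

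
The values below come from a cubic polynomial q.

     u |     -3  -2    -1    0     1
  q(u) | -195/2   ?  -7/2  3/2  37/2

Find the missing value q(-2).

-53/2

On equispaced nodes a degree-3 polynomial has vanishing fourth forward difference, so
  q(-3) - 4·q(-2) + 6·q(-1) - 4·q(0) + q(1) = 0.
Substituting the known values and solving for q(-2):
  -4·q(-2) = 106
  q(-2) = -53/2.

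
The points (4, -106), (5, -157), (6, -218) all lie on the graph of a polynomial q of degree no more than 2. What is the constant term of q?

Write q(s) = as^2 + bs + c. Substituting each data point gives a linear system:
  16a + 4b + c = -106
  25a + 5b + c = -157
  36a + 6b + c = -218
Solving the system yields a = -5, b = -6, c = -2.
So q(s) = -5s^2 - 6s - 2.
The constant term is -2.

-2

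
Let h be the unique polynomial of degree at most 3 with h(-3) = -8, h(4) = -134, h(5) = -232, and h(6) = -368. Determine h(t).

Write h(t) = at^3 + bt^2 + ct + d. Substituting each data point gives a linear system:
  -27a + 9b - 3c + d = -8
  64a + 16b + 4c + d = -134
  125a + 25b + 5c + d = -232
  216a + 36b + 6c + d = -368
Solving the system yields a = -1, b = -4, c = -1, d = -2.
So h(t) = -t^3 - 4t^2 - t - 2.
Check: h(-3) = -8. ✓

h(t) = -t^3 - 4t^2 - t - 2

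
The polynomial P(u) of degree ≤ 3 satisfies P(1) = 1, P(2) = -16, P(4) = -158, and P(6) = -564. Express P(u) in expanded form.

Write P(u) = au^3 + bu^2 + cu + d. Substituting each data point gives a linear system:
  a + b + c + d = 1
  8a + 4b + 2c + d = -16
  64a + 16b + 4c + d = -158
  216a + 36b + 6c + d = -564
Solving the system yields a = -3, b = 3, c = -5, d = 6.
So P(u) = -3u^3 + 3u^2 - 5u + 6.
Check: P(1) = 1. ✓

P(u) = -3u^3 + 3u^2 - 5u + 6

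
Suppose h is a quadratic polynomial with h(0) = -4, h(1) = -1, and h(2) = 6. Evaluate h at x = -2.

Forward differences of the values at x = 0, 1, 2:
  h  : -4  -1  6
  Δ  : 3  7
  Δ^2: 4
The second differences are constant, confirming degree 2.
Interpolating (Newton forward form) and evaluating at x = -2 gives h(-2) = 2.

2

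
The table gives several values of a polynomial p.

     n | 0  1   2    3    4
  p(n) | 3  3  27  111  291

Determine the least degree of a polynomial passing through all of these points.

Forward differences of the values at n = 0, 1, 2, 3, 4:
  p  : 3  3  27  111  291
  Δ  : 0  24  84  180
  Δ^2: 24  60  96
  Δ^3: 36  36
  Δ^4: 0
The third differences are constant (36) and nonzero, while all higher differences vanish, so the minimal degree is 3.

3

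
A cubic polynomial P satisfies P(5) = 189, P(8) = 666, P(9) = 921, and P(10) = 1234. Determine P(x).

P(x) = x^3 + 2x^2 + 4x - 6

Using the Lagrange interpolation formula with nodes 5, 8, 9, 10:
  L_0(x) = (x - 8)(x - 9)(x - 10) / -60
  L_1(x) = (x - 5)(x - 9)(x - 10) / 6
  L_2(x) = (x - 5)(x - 8)(x - 10) / -4
  L_3(x) = (x - 5)(x - 8)(x - 9) / 10
Then P(x) = 189·L_0(x) + 666·L_1(x) + 921·L_2(x) + 1234·L_3(x).
Expanding and collecting terms gives P(x) = x³ + 2x² + 4x - 6.
Check: P(8) = 666. ✓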